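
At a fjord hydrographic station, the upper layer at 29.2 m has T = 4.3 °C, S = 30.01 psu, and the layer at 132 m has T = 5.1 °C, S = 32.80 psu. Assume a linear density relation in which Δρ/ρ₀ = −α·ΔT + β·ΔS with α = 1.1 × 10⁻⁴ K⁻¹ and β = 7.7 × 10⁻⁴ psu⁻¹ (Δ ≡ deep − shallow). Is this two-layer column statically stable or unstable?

stable

ΔT = 5.1 − 4.3 = +0.8 K and ΔS = 32.80 − 30.01 = +2.79 psu (deep − shallow).
−αΔT = -8.80 × 10⁻⁵; βΔS = 2.1483 × 10⁻³; sum Δρ/ρ₀ = 2.0603 × 10⁻³.
Δρ/ρ₀ > 0, so Δρ > 0: deeper water is denser → statically stable.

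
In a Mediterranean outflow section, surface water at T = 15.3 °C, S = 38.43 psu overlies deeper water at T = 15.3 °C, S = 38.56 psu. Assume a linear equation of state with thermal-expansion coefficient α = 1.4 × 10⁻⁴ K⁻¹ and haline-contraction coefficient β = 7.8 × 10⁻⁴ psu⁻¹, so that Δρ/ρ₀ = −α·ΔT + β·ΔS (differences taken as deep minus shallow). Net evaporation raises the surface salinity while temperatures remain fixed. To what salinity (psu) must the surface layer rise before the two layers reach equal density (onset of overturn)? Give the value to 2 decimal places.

38.56 psu

Neutral buoyancy requires −α(T_deep − T_surf) + β(S_deep − S_surf′) = 0.
S_surf′ = S_deep − (α/β)·ΔT = 38.56 − (1.4 × 10⁻⁴/7.8 × 10⁻⁴)·(+0.0) = 38.5600 psu.
Increase required: 38.5600 − 38.43 = 0.1300 psu.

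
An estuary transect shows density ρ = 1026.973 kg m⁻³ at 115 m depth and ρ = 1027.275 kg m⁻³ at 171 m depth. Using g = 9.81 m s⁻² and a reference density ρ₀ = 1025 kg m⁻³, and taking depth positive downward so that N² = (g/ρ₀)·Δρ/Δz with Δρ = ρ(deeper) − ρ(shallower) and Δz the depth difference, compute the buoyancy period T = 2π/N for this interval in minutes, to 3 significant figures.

Δρ = 1027.275 − 1026.973 = 0.302 kg m⁻³ over Δz = 171 − 115 = 56 m.
N² = (9.81/1025) × (0.302/56) = 5.1614 × 10⁻⁵ s⁻².
N = √(5.1614 × 10⁻⁵) = 7.1843 × 10⁻³ rad s⁻¹, so T = 2π/N = 874.57 s = 14.576 min ≈ 14.6 min.

14.6 min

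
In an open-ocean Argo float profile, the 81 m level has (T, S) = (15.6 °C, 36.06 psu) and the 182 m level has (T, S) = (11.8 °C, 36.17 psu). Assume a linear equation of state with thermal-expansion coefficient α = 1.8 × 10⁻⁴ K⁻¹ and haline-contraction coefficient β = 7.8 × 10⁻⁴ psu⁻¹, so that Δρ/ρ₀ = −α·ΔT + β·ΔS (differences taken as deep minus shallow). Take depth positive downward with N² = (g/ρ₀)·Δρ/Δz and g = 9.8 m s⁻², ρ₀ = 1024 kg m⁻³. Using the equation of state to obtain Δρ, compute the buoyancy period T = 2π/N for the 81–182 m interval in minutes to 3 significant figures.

12.1 min

ΔT = -3.8 K, ΔS = +0.11 psu (deep − shallow).
Δρ/ρ₀ = −αΔT + βΔS = 6.84 × 10⁻⁴ + 8.58 × 10⁻⁵ = 7.698 × 10⁻⁴, so Δρ ≈ 0.7883 kg m⁻³.
N² = (g/ρ₀)·Δρ/Δz = g·(Δρ/ρ₀)/Δz = 9.8 × 7.698 × 10⁻⁴ / 101 = 7.4693 × 10⁻⁵ s⁻².
N = √(7.4693 × 10⁻⁵) = 8.6425 × 10⁻³ rad s⁻¹ → T = 2π/N = 727.01 s = 12.117 min ≈ 12.1 min.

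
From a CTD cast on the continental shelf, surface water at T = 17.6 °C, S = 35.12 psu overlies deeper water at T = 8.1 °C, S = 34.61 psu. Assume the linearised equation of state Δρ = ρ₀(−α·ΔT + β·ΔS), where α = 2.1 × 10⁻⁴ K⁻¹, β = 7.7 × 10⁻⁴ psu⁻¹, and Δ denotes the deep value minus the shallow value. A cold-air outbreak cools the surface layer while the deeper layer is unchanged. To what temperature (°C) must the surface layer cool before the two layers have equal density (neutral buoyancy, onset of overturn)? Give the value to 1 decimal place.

Neutral buoyancy requires Δρ = 0, i.e. −α(T_deep − T_surf′) + β(S_deep − S_surf) = 0.
T_surf′ = T_deep − (β/α)·ΔS = 8.1 − (7.7 × 10⁻⁴/2.1 × 10⁻⁴)·(-0.51) = 9.970 °C.
Cooling required: 17.6 − (9.970) = 7.630 °C.

10.0 °C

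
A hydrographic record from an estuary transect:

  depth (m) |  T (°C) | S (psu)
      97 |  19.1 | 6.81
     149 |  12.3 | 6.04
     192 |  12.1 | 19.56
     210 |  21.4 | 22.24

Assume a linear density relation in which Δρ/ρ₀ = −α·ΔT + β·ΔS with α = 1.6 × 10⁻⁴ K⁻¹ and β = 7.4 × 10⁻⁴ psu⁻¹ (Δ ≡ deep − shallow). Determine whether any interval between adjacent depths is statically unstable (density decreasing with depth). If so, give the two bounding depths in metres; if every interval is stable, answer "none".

Evaluate Δρ/ρ₀ = −αΔT + βΔS across each adjacent pair:
  97–149 m: −αΔT+βΔS = −(1.6 × 10⁻⁴)(-6.8)+(7.4 × 10⁻⁴)(-0.77) = 5.2 × 10⁻⁴ → stable
  149–192 m: −αΔT+βΔS = −(1.6 × 10⁻⁴)(-0.2)+(7.4 × 10⁻⁴)(+13.52) = 0.010 → stable
  192–210 m: −αΔT+βΔS = −(1.6 × 10⁻⁴)(+9.3)+(7.4 × 10⁻⁴)(+2.68) = 5.0 × 10⁻⁴ → stable
Every interval has Δρ > 0: the column is stably stratified throughout.

none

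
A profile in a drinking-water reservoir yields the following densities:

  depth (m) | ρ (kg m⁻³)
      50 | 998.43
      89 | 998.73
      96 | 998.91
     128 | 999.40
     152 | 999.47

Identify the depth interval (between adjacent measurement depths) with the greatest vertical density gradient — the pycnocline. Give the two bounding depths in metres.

Compute the density gradient over each adjacent pair:
  50–89 m: Δρ/Δz = 0.30/39 = 7.7 × 10⁻³ kg m⁻⁴
  89–96 m: Δρ/Δz = 0.18/7 = 0.026 kg m⁻⁴
  96–128 m: Δρ/Δz = 0.49/32 = 0.015 kg m⁻⁴
  128–152 m: Δρ/Δz = 0.07/24 = 2.9 × 10⁻³ kg m⁻⁴
The largest gradient is in the 89–96 m interval — the pycnocline.

89–96 m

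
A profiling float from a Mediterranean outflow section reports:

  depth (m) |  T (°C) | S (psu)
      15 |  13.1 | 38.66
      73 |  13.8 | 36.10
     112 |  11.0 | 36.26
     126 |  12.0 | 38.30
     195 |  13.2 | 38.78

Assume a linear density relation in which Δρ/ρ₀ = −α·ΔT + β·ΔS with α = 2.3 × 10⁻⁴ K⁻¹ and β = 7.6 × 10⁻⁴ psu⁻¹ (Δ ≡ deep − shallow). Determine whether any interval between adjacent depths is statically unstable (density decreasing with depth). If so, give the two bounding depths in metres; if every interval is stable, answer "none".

Evaluate Δρ/ρ₀ = −αΔT + βΔS across each adjacent pair:
  15–73 m: −αΔT+βΔS = −(2.3 × 10⁻⁴)(+0.7)+(7.6 × 10⁻⁴)(-2.56) = -2.1 × 10⁻³ → UNSTABLE
  73–112 m: −αΔT+βΔS = −(2.3 × 10⁻⁴)(-2.8)+(7.6 × 10⁻⁴)(+0.16) = 7.7 × 10⁻⁴ → stable
  112–126 m: −αΔT+βΔS = −(2.3 × 10⁻⁴)(+1.0)+(7.6 × 10⁻⁴)(+2.04) = 1.3 × 10⁻³ → stable
  126–195 m: −αΔT+βΔS = −(2.3 × 10⁻⁴)(+1.2)+(7.6 × 10⁻⁴)(+0.48) = 8.9 × 10⁻⁵ → stable
The 15–73 m interval has Δρ < 0: lighter water underlies denser water.

15–73 m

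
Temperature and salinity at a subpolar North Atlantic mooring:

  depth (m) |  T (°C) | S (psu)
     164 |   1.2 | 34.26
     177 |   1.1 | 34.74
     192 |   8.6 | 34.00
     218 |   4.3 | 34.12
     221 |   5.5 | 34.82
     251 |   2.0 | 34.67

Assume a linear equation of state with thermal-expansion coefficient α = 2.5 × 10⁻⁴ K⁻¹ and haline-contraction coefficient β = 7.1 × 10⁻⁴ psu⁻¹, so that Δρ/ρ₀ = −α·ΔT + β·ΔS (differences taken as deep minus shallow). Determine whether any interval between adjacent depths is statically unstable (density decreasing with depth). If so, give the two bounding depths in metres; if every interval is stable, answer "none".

177–192 m

Evaluate Δρ/ρ₀ = −αΔT + βΔS across each adjacent pair:
  164–177 m: −αΔT+βΔS = −(2.5 × 10⁻⁴)(-0.1)+(7.1 × 10⁻⁴)(+0.48) = 3.7 × 10⁻⁴ → stable
  177–192 m: −αΔT+βΔS = −(2.5 × 10⁻⁴)(+7.5)+(7.1 × 10⁻⁴)(-0.74) = -2.4 × 10⁻³ → UNSTABLE
  192–218 m: −αΔT+βΔS = −(2.5 × 10⁻⁴)(-4.3)+(7.1 × 10⁻⁴)(+0.12) = 1.2 × 10⁻³ → stable
  218–221 m: −αΔT+βΔS = −(2.5 × 10⁻⁴)(+1.2)+(7.1 × 10⁻⁴)(+0.70) = 2.0 × 10⁻⁴ → stable
  221–251 m: −αΔT+βΔS = −(2.5 × 10⁻⁴)(-3.5)+(7.1 × 10⁻⁴)(-0.15) = 7.7 × 10⁻⁴ → stable
The 177–192 m interval has Δρ < 0: lighter water underlies denser water.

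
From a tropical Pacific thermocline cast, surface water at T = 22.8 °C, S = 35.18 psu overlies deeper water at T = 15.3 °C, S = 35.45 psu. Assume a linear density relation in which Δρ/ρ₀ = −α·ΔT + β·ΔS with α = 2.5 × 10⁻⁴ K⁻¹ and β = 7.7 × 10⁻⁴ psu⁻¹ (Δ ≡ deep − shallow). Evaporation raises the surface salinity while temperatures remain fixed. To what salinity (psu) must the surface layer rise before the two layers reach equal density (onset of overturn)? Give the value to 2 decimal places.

Neutral buoyancy requires −α(T_deep − T_surf) + β(S_deep − S_surf′) = 0.
S_surf′ = S_deep − (α/β)·ΔT = 35.45 − (2.5 × 10⁻⁴/7.7 × 10⁻⁴)·(-7.5) = 37.8851 psu.
Increase required: 37.8851 − 35.18 = 2.7051 psu.

37.89 psu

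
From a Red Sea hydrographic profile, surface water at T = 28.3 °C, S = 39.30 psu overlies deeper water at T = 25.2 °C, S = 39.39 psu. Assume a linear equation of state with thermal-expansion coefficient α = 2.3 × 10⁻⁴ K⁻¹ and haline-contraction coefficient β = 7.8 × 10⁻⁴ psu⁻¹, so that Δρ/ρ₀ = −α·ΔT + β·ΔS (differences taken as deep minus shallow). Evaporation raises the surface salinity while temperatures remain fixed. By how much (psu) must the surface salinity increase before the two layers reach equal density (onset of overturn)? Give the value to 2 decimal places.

Neutral buoyancy requires −α(T_deep − T_surf) + β(S_deep − S_surf′) = 0.
S_surf′ = S_deep − (α/β)·ΔT = 39.39 − (2.3 × 10⁻⁴/7.8 × 10⁻⁴)·(-3.1) = 40.3041 psu.
Increase required: 40.3041 − 39.30 = 1.0041 psu.

1.00 psu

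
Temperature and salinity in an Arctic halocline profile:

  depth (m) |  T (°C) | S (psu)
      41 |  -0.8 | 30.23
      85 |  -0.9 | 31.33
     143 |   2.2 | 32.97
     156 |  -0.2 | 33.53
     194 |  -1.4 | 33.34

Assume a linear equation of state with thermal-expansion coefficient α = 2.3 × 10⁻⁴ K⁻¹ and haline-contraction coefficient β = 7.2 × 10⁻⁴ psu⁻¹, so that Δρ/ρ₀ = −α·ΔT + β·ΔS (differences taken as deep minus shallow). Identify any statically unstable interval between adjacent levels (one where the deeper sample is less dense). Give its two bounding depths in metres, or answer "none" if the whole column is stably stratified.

none

Evaluate Δρ/ρ₀ = −αΔT + βΔS across each adjacent pair:
  41–85 m: −αΔT+βΔS = −(2.3 × 10⁻⁴)(-0.1)+(7.2 × 10⁻⁴)(+1.10) = 8.2 × 10⁻⁴ → stable
  85–143 m: −αΔT+βΔS = −(2.3 × 10⁻⁴)(+3.1)+(7.2 × 10⁻⁴)(+1.64) = 4.7 × 10⁻⁴ → stable
  143–156 m: −αΔT+βΔS = −(2.3 × 10⁻⁴)(-2.4)+(7.2 × 10⁻⁴)(+0.56) = 9.6 × 10⁻⁴ → stable
  156–194 m: −αΔT+βΔS = −(2.3 × 10⁻⁴)(-1.2)+(7.2 × 10⁻⁴)(-0.19) = 1.4 × 10⁻⁴ → stable
Every interval has Δρ > 0: the column is stably stratified throughout.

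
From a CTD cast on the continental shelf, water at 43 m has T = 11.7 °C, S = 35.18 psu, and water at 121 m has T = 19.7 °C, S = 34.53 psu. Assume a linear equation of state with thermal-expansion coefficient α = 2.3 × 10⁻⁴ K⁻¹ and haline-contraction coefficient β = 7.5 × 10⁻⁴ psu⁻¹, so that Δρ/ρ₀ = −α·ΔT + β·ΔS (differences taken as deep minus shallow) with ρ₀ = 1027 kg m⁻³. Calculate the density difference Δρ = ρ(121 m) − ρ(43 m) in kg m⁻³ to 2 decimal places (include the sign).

-2.39 kg m⁻³

ΔT = +8.0 K, ΔS = -0.65 psu (deep − shallow).
Δρ/ρ₀ = −(2.3 × 10⁻⁴)(+8.0) + (7.5 × 10⁻⁴)(-0.65) = -2.3275 × 10⁻³.
Δρ = 1027 × (-2.3275 × 10⁻³) = -2.39 kg m⁻³.
Negative Δρ: lighter below, statically unstable.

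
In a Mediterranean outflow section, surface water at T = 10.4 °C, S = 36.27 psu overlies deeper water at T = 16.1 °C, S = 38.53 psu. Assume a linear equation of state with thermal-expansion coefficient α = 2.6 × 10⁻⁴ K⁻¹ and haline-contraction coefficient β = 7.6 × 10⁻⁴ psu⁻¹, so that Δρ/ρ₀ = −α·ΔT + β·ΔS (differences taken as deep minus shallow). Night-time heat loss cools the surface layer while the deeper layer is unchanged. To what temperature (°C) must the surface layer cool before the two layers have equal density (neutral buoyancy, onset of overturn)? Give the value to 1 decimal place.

Neutral buoyancy requires Δρ = 0, i.e. −α(T_deep − T_surf′) + β(S_deep − S_surf) = 0.
T_surf′ = T_deep − (β/α)·ΔS = 16.1 − (7.6 × 10⁻⁴/2.6 × 10⁻⁴)·(+2.26) = 9.494 °C.
Cooling required: 10.4 − (9.494) = 0.906 °C.

9.5 °C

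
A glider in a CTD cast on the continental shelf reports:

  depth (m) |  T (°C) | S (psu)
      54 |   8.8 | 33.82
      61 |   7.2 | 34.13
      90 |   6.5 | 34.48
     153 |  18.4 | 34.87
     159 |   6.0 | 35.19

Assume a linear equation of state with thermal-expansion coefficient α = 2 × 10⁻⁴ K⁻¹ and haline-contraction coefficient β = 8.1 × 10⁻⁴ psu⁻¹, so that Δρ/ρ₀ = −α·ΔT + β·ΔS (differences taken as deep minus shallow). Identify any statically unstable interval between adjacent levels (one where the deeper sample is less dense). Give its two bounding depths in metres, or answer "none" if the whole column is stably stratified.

90–153 m

Evaluate Δρ/ρ₀ = −αΔT + βΔS across each adjacent pair:
  54–61 m: −αΔT+βΔS = −(2 × 10⁻⁴)(-1.6)+(8.1 × 10⁻⁴)(+0.31) = 5.7 × 10⁻⁴ → stable
  61–90 m: −αΔT+βΔS = −(2 × 10⁻⁴)(-0.7)+(8.1 × 10⁻⁴)(+0.35) = 4.2 × 10⁻⁴ → stable
  90–153 m: −αΔT+βΔS = −(2 × 10⁻⁴)(+11.9)+(8.1 × 10⁻⁴)(+0.39) = -2.1 × 10⁻³ → UNSTABLE
  153–159 m: −αΔT+βΔS = −(2 × 10⁻⁴)(-12.4)+(8.1 × 10⁻⁴)(+0.32) = 2.7 × 10⁻³ → stable
The 90–153 m interval has Δρ < 0: lighter water underlies denser water.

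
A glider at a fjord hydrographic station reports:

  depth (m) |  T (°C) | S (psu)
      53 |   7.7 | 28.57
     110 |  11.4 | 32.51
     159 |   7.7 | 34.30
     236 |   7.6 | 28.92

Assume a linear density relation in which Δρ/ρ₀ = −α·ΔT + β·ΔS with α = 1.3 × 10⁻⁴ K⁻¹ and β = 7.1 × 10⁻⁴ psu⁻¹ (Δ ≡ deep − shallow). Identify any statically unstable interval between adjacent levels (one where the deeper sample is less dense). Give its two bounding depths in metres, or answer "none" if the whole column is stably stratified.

Evaluate Δρ/ρ₀ = −αΔT + βΔS across each adjacent pair:
  53–110 m: −αΔT+βΔS = −(1.3 × 10⁻⁴)(+3.7)+(7.1 × 10⁻⁴)(+3.94) = 2.3 × 10⁻³ → stable
  110–159 m: −αΔT+βΔS = −(1.3 × 10⁻⁴)(-3.7)+(7.1 × 10⁻⁴)(+1.79) = 1.8 × 10⁻³ → stable
  159–236 m: −αΔT+βΔS = −(1.3 × 10⁻⁴)(-0.1)+(7.1 × 10⁻⁴)(-5.38) = -3.8 × 10⁻³ → UNSTABLE
The 159–236 m interval has Δρ < 0: lighter water underlies denser water.

159–236 m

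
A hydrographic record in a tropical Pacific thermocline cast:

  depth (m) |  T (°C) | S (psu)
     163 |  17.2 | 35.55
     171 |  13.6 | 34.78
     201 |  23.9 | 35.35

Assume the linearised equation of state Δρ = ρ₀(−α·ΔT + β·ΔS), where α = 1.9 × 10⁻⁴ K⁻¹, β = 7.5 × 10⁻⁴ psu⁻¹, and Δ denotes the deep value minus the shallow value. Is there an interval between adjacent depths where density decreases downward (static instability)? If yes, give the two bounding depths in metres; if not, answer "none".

Evaluate Δρ/ρ₀ = −αΔT + βΔS across each adjacent pair:
  163–171 m: −αΔT+βΔS = −(1.9 × 10⁻⁴)(-3.6)+(7.5 × 10⁻⁴)(-0.77) = 1.1 × 10⁻⁴ → stable
  171–201 m: −αΔT+βΔS = −(1.9 × 10⁻⁴)(+10.3)+(7.5 × 10⁻⁴)(+0.57) = -1.5 × 10⁻³ → UNSTABLE
The 171–201 m interval has Δρ < 0: lighter water underlies denser water.

171–201 m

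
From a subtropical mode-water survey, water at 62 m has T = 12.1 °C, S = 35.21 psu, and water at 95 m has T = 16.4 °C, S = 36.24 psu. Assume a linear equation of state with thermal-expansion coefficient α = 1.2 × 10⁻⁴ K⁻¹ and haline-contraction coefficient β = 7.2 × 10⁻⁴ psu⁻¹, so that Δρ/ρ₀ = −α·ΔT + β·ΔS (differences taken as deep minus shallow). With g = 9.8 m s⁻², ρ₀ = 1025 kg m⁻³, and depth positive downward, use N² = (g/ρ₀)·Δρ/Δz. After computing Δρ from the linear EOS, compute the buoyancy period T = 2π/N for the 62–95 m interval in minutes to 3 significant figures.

ΔT = +4.3 K, ΔS = +1.03 psu (deep − shallow).
Δρ/ρ₀ = −αΔT + βΔS = -5.16 × 10⁻⁴ + 7.416 × 10⁻⁴ = 2.256 × 10⁻⁴, so Δρ ≈ 0.2312 kg m⁻³.
N² = (g/ρ₀)·Δρ/Δz = g·(Δρ/ρ₀)/Δz = 9.8 × 2.256 × 10⁻⁴ / 33 = 6.6996 × 10⁻⁵ s⁻².
N = √(6.6996 × 10⁻⁵) = 8.1851 × 10⁻³ rad s⁻¹ → T = 2π/N = 767.64 s = 12.794 min ≈ 12.8 min.

12.8 min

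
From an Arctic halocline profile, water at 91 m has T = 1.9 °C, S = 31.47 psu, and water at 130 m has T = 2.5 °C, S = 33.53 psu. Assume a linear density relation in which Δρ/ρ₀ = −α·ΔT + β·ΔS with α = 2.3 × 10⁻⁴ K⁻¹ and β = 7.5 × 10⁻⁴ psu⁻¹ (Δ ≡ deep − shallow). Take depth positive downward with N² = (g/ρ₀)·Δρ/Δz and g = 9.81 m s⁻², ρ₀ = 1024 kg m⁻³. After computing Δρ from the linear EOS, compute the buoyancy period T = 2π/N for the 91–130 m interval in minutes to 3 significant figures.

ΔT = +0.6 K, ΔS = +2.06 psu (deep − shallow).
Δρ/ρ₀ = −αΔT + βΔS = -1.38 × 10⁻⁴ + 1.545 × 10⁻³ = 1.407 × 10⁻³, so Δρ ≈ 1.441 kg m⁻³.
N² = (g/ρ₀)·Δρ/Δz = g·(Δρ/ρ₀)/Δz = 9.81 × 1.407 × 10⁻³ / 39 = 3.5391 × 10⁻⁴ s⁻².
N = √(3.5391 × 10⁻⁴) = 0.018812 rad s⁻¹ → T = 2π/N = 334.00 s = 5.5667 min ≈ 5.57 min.

5.57 min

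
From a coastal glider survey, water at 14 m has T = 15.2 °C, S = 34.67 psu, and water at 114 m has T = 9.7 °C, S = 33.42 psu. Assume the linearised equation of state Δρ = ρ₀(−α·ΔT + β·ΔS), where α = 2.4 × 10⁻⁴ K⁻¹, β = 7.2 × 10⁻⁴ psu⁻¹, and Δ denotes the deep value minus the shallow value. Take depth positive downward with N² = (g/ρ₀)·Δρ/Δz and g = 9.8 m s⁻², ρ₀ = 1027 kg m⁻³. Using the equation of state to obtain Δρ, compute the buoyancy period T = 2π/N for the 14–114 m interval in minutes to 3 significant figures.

ΔT = -5.5 K, ΔS = -1.25 psu (deep − shallow).
Δρ/ρ₀ = −αΔT + βΔS = 1.32 × 10⁻³ − 9.00 × 10⁻⁴ = 4.20 × 10⁻⁴, so Δρ ≈ 0.4313 kg m⁻³.
N² = (g/ρ₀)·Δρ/Δz = g·(Δρ/ρ₀)/Δz = 9.8 × 4.20 × 10⁻⁴ / 100 = 4.1160 × 10⁻⁵ s⁻².
N = √(4.1160 × 10⁻⁵) = 6.4156 × 10⁻³ rad s⁻¹ → T = 2π/N = 979.36 s = 16.323 min ≈ 16.3 min.

16.3 min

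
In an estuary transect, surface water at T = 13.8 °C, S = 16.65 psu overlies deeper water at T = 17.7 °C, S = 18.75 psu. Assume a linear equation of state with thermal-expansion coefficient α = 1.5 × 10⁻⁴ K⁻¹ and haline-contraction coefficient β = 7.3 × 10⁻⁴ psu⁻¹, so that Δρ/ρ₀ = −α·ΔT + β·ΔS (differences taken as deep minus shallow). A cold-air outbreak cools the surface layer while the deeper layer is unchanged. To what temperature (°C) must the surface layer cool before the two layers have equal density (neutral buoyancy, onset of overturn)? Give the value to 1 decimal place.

Neutral buoyancy requires Δρ = 0, i.e. −α(T_deep − T_surf′) + β(S_deep − S_surf) = 0.
T_surf′ = T_deep − (β/α)·ΔS = 17.7 − (7.3 × 10⁻⁴/1.5 × 10⁻⁴)·(+2.10) = 7.480 °C.
Cooling required: 13.8 − (7.480) = 6.320 °C.

7.5 °C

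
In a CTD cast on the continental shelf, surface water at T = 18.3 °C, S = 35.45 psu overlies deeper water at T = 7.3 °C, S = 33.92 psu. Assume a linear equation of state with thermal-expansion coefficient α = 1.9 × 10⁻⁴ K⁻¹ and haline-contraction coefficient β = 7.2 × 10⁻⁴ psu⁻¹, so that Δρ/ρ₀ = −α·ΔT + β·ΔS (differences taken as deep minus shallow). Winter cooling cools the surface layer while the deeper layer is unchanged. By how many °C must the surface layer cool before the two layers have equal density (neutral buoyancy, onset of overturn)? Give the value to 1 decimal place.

5.2 °C

Neutral buoyancy requires Δρ = 0, i.e. −α(T_deep − T_surf′) + β(S_deep − S_surf) = 0.
T_surf′ = T_deep − (β/α)·ΔS = 7.3 − (7.2 × 10⁻⁴/1.9 × 10⁻⁴)·(-1.53) = 13.098 °C.
Cooling required: 18.3 − (13.098) = 5.202 °C.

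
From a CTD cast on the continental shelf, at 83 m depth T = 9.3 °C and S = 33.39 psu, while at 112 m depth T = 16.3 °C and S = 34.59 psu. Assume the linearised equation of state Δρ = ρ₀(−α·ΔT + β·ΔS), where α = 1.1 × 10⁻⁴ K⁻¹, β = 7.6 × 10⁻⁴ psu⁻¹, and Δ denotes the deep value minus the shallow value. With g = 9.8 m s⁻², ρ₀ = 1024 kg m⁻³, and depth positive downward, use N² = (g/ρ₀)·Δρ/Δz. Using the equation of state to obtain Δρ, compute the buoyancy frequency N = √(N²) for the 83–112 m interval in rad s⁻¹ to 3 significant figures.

6.93 × 10⁻³ rad s⁻¹

ΔT = +7.0 K, ΔS = +1.20 psu (deep − shallow).
Δρ/ρ₀ = −αΔT + βΔS = -7.70 × 10⁻⁴ + 9.12 × 10⁻⁴ = 1.42 × 10⁻⁴, so Δρ ≈ 0.1454 kg m⁻³.
N² = (g/ρ₀)·Δρ/Δz = g·(Δρ/ρ₀)/Δz = 9.8 × 1.42 × 10⁻⁴ / 29 = 4.7986 × 10⁻⁵ s⁻².
N = √(4.7986 × 10⁻⁵) = 6.9272 × 10⁻³ rad s⁻¹ ≈ 6.93 × 10⁻³ rad s⁻¹.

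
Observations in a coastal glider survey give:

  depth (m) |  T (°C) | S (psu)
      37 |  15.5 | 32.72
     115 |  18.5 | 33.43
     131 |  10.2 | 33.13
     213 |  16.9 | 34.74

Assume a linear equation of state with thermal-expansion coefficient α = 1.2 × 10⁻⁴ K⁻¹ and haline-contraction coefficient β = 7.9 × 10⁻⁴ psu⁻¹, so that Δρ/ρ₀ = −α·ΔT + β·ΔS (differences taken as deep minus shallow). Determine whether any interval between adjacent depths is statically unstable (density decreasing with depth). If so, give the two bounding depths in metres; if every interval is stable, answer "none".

none

Evaluate Δρ/ρ₀ = −αΔT + βΔS across each adjacent pair:
  37–115 m: −αΔT+βΔS = −(1.2 × 10⁻⁴)(+3.0)+(7.9 × 10⁻⁴)(+0.71) = 2.0 × 10⁻⁴ → stable
  115–131 m: −αΔT+βΔS = −(1.2 × 10⁻⁴)(-8.3)+(7.9 × 10⁻⁴)(-0.30) = 7.6 × 10⁻⁴ → stable
  131–213 m: −αΔT+βΔS = −(1.2 × 10⁻⁴)(+6.7)+(7.9 × 10⁻⁴)(+1.61) = 4.7 × 10⁻⁴ → stable
Every interval has Δρ > 0: the column is stably stratified throughout.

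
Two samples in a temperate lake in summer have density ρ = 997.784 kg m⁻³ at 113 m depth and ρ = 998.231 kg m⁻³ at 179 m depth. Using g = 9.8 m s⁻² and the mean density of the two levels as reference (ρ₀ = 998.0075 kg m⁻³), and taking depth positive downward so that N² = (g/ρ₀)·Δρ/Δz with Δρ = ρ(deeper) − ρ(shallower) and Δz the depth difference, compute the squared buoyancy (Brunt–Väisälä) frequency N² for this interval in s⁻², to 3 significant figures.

Δρ = 998.231 − 997.784 = 0.447 kg m⁻³ over Δz = 179 − 113 = 66 m.
N² = (9.8/998.0075) × (0.447/66) = 6.6505 × 10⁻⁵ s⁻² ≈ 6.65 × 10⁻⁵ s⁻².

6.65 × 10⁻⁵ s⁻²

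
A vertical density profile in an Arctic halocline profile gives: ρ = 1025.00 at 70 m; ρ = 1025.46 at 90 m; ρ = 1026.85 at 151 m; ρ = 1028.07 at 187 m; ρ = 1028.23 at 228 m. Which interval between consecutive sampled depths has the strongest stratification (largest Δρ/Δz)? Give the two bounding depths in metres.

151–187 m

Compute the density gradient over each adjacent pair:
  70–90 m: Δρ/Δz = 0.46/20 = 0.023 kg m⁻⁴
  90–151 m: Δρ/Δz = 1.39/61 = 0.023 kg m⁻⁴
  151–187 m: Δρ/Δz = 1.22/36 = 0.034 kg m⁻⁴
  187–228 m: Δρ/Δz = 0.16/41 = 3.9 × 10⁻³ kg m⁻⁴
The largest gradient is in the 151–187 m interval — the pycnocline.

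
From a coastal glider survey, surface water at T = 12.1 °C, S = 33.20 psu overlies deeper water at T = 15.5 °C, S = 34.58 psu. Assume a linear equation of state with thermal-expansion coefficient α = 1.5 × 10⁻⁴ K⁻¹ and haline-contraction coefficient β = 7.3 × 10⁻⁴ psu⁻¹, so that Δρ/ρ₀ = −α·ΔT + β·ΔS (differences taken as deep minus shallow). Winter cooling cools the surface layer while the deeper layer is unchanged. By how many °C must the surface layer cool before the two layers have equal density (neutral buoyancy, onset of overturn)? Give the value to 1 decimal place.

Neutral buoyancy requires Δρ = 0, i.e. −α(T_deep − T_surf′) + β(S_deep − S_surf) = 0.
T_surf′ = T_deep − (β/α)·ΔS = 15.5 − (7.3 × 10⁻⁴/1.5 × 10⁻⁴)·(+1.38) = 8.784 °C.
Cooling required: 12.1 − (8.784) = 3.316 °C.

3.3 °C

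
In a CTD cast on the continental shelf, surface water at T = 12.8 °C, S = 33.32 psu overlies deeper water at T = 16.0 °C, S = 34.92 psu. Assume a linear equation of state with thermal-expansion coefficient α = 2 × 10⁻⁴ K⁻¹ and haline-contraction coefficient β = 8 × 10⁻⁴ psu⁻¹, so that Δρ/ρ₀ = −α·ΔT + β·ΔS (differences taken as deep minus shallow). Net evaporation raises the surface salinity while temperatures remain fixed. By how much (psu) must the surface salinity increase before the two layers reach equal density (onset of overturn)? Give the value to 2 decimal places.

Neutral buoyancy requires −α(T_deep − T_surf) + β(S_deep − S_surf′) = 0.
S_surf′ = S_deep − (α/β)·ΔT = 34.92 − (2 × 10⁻⁴/8 × 10⁻⁴)·(+3.2) = 34.1200 psu.
Increase required: 34.1200 − 33.32 = 0.8000 psu.

0.80 psu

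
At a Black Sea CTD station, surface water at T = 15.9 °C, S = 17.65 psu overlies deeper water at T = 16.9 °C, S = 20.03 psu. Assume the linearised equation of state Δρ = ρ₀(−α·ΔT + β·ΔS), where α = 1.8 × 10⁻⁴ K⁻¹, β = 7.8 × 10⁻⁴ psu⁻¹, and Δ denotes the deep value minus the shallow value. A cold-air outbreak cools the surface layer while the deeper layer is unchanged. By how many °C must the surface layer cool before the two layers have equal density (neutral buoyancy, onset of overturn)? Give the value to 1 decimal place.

Neutral buoyancy requires Δρ = 0, i.e. −α(T_deep − T_surf′) + β(S_deep − S_surf) = 0.
T_surf′ = T_deep − (β/α)·ΔS = 16.9 − (7.8 × 10⁻⁴/1.8 × 10⁻⁴)·(+2.38) = 6.587 °C.
Cooling required: 15.9 − (6.587) = 9.313 °C.

9.3 °C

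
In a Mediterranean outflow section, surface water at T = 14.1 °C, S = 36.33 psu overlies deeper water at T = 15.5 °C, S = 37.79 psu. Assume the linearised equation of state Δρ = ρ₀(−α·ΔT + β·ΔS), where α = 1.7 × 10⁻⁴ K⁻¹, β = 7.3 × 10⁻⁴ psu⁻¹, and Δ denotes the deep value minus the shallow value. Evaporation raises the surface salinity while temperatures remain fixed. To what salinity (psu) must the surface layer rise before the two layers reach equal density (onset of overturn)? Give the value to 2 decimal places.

37.46 psu

Neutral buoyancy requires −α(T_deep − T_surf) + β(S_deep − S_surf′) = 0.
S_surf′ = S_deep − (α/β)·ΔT = 37.79 − (1.7 × 10⁻⁴/7.3 × 10⁻⁴)·(+1.4) = 37.4640 psu.
Increase required: 37.4640 − 36.33 = 1.1340 psu.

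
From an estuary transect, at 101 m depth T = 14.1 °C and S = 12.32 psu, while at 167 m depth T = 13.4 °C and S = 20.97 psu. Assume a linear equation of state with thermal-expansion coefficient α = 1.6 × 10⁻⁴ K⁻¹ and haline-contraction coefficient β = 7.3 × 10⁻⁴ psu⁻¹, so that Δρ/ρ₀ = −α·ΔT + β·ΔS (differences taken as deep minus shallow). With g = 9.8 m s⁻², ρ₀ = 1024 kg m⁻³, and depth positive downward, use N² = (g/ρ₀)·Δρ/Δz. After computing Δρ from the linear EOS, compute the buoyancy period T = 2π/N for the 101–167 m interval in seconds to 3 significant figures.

203 s

ΔT = -0.7 K, ΔS = +8.65 psu (deep − shallow).
Δρ/ρ₀ = −αΔT + βΔS = 1.12 × 10⁻⁴ + 6.3145 × 10⁻³ = 6.4265 × 10⁻³, so Δρ ≈ 6.581 kg m⁻³.
N² = (g/ρ₀)·Δρ/Δz = g·(Δρ/ρ₀)/Δz = 9.8 × 6.4265 × 10⁻³ / 66 = 9.5424 × 10⁻⁴ s⁻².
N = √(9.5424 × 10⁻⁴) = 0.030891 rad s⁻¹ → T = 2π/N = 203.40 s ≈ 203 s.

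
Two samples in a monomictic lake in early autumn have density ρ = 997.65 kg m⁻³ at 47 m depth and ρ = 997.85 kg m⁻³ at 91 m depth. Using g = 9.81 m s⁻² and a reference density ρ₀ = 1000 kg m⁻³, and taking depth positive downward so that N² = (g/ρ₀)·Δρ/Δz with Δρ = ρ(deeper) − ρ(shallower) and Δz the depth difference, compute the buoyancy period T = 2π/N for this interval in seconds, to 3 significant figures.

Δρ = 997.85 − 997.65 = 0.20 kg m⁻³ over Δz = 91 − 47 = 44 m.
N² = (9.81/1000) × (0.20/44) = 4.4591 × 10⁻⁵ s⁻².
N = √(4.4591 × 10⁻⁵) = 6.6776 × 10⁻³ rad s⁻¹, so T = 2π/N = 940.93 s ≈ 941 s.
A positive N² confirms static stability across the interval.

941 s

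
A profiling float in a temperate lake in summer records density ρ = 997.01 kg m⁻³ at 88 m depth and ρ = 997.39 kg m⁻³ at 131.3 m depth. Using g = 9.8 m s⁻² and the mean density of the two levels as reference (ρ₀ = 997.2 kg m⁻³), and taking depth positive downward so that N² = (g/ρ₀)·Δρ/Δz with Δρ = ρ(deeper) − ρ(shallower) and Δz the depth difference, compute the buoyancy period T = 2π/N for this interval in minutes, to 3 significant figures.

Δρ = 997.39 − 997.01 = 0.38 kg m⁻³ over Δz = 131.3 − 88 = 43.3 m.
N² = (9.8/997.2) × (0.38/43.3) = 8.6246 × 10⁻⁵ s⁻².
N = √(8.6246 × 10⁻⁵) = 9.2869 × 10⁻³ rad s⁻¹, so T = 2π/N = 676.56 s = 11.276 min ≈ 11.3 min.

11.3 min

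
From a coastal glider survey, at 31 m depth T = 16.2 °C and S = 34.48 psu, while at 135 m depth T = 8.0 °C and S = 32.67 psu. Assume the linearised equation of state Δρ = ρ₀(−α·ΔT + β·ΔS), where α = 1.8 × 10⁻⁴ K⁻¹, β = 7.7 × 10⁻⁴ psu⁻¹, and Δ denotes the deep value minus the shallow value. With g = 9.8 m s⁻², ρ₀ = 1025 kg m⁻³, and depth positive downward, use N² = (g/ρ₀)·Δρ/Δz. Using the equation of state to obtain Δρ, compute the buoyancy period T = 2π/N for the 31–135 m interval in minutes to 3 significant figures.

37.6 min

ΔT = -8.2 K, ΔS = -1.81 psu (deep − shallow).
Δρ/ρ₀ = −αΔT + βΔS = 1.476 × 10⁻³ − 1.3937 × 10⁻³ = 8.23 × 10⁻⁵, so Δρ ≈ 0.08436 kg m⁻³.
N² = (g/ρ₀)·Δρ/Δz = g·(Δρ/ρ₀)/Δz = 9.8 × 8.23 × 10⁻⁵ / 104 = 7.7552 × 10⁻⁶ s⁻².
N = √(7.7552 × 10⁻⁶) = 2.7848 × 10⁻³ rad s⁻¹ → T = 2π/N = 2.2562 × 10³ s = 37.603 min ≈ 37.6 min.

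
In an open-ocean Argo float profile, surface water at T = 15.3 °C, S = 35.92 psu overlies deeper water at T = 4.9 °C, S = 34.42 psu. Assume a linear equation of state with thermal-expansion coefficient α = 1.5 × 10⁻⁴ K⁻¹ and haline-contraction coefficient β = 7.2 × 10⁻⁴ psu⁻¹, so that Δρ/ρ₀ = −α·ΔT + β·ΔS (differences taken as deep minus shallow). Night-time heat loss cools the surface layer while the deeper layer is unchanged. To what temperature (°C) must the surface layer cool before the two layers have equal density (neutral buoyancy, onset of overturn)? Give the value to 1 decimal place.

12.1 °C

Neutral buoyancy requires Δρ = 0, i.e. −α(T_deep − T_surf′) + β(S_deep − S_surf) = 0.
T_surf′ = T_deep − (β/α)·ΔS = 4.9 − (7.2 × 10⁻⁴/1.5 × 10⁻⁴)·(-1.50) = 12.100 °C.
Cooling required: 15.3 − (12.100) = 3.200 °C.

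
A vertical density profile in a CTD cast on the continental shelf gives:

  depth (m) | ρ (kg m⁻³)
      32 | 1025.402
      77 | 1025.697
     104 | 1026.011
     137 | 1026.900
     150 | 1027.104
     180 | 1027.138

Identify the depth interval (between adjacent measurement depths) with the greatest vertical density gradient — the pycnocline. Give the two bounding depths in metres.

104–137 m

Compute the density gradient over each adjacent pair:
  32–77 m: Δρ/Δz = 0.295/45 = 6.6 × 10⁻³ kg m⁻⁴
  77–104 m: Δρ/Δz = 0.314/27 = 0.012 kg m⁻⁴
  104–137 m: Δρ/Δz = 0.889/33 = 0.027 kg m⁻⁴
  137–150 m: Δρ/Δz = 0.204/13 = 0.016 kg m⁻⁴
  150–180 m: Δρ/Δz = 0.034/30 = 1.1 × 10⁻³ kg m⁻⁴
The largest gradient is in the 104–137 m interval — the pycnocline.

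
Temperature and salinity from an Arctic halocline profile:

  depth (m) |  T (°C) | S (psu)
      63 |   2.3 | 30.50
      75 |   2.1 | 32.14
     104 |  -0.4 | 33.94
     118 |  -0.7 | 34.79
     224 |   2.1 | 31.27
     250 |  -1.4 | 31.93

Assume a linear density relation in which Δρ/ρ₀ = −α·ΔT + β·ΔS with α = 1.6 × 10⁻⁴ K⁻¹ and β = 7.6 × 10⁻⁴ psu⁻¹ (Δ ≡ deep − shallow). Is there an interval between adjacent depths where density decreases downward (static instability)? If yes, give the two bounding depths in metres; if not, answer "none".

118–224 m

Evaluate Δρ/ρ₀ = −αΔT + βΔS across each adjacent pair:
  63–75 m: −αΔT+βΔS = −(1.6 × 10⁻⁴)(-0.2)+(7.6 × 10⁻⁴)(+1.64) = 1.3 × 10⁻³ → stable
  75–104 m: −αΔT+βΔS = −(1.6 × 10⁻⁴)(-2.5)+(7.6 × 10⁻⁴)(+1.80) = 1.8 × 10⁻³ → stable
  104–118 m: −αΔT+βΔS = −(1.6 × 10⁻⁴)(-0.3)+(7.6 × 10⁻⁴)(+0.85) = 6.9 × 10⁻⁴ → stable
  118–224 m: −αΔT+βΔS = −(1.6 × 10⁻⁴)(+2.8)+(7.6 × 10⁻⁴)(-3.52) = -3.1 × 10⁻³ → UNSTABLE
  224–250 m: −αΔT+βΔS = −(1.6 × 10⁻⁴)(-3.5)+(7.6 × 10⁻⁴)(+0.66) = 1.1 × 10⁻³ → stable
The 118–224 m interval has Δρ < 0: lighter water underlies denser water.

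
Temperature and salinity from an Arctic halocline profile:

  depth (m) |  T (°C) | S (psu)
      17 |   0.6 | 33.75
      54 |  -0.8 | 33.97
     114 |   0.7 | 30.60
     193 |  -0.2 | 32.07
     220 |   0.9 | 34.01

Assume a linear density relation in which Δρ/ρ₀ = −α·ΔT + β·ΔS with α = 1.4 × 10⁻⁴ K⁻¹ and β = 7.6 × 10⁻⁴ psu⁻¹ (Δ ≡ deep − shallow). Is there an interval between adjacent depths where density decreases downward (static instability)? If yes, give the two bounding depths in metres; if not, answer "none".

54–114 m

Evaluate Δρ/ρ₀ = −αΔT + βΔS across each adjacent pair:
  17–54 m: −αΔT+βΔS = −(1.4 × 10⁻⁴)(-1.4)+(7.6 × 10⁻⁴)(+0.22) = 3.6 × 10⁻⁴ → stable
  54–114 m: −αΔT+βΔS = −(1.4 × 10⁻⁴)(+1.5)+(7.6 × 10⁻⁴)(-3.37) = -2.8 × 10⁻³ → UNSTABLE
  114–193 m: −αΔT+βΔS = −(1.4 × 10⁻⁴)(-0.9)+(7.6 × 10⁻⁴)(+1.47) = 1.2 × 10⁻³ → stable
  193–220 m: −αΔT+βΔS = −(1.4 × 10⁻⁴)(+1.1)+(7.6 × 10⁻⁴)(+1.94) = 1.3 × 10⁻³ → stable
The 54–114 m interval has Δρ < 0: lighter water underlies denser water.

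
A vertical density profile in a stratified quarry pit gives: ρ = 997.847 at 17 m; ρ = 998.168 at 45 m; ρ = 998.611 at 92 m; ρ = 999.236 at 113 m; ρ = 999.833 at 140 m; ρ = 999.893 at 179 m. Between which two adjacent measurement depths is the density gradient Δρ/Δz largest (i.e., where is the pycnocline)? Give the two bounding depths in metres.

92–113 m

Compute the density gradient over each adjacent pair:
  17–45 m: Δρ/Δz = 0.321/28 = 0.011 kg m⁻⁴
  45–92 m: Δρ/Δz = 0.443/47 = 9.4 × 10⁻³ kg m⁻⁴
  92–113 m: Δρ/Δz = 0.625/21 = 0.030 kg m⁻⁴
  113–140 m: Δρ/Δz = 0.597/27 = 0.022 kg m⁻⁴
  140–179 m: Δρ/Δz = 0.060/39 = 1.5 × 10⁻³ kg m⁻⁴
The largest gradient is in the 92–113 m interval — the pycnocline.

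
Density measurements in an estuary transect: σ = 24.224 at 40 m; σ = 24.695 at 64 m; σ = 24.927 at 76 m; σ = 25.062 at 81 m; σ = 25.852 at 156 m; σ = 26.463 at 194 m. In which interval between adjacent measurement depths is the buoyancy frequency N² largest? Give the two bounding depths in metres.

Compute the density gradient over each adjacent pair:
  40–64 m: Δρ/Δz = 0.471/24 = 0.020 kg m⁻⁴
  64–76 m: Δρ/Δz = 0.232/12 = 0.019 kg m⁻⁴
  76–81 m: Δρ/Δz = 0.135/5 = 0.027 kg m⁻⁴
  81–156 m: Δρ/Δz = 0.790/75 = 0.011 kg m⁻⁴
  156–194 m: Δρ/Δz = 0.611/38 = 0.016 kg m⁻⁴
The largest gradient is in the 76–81 m interval — the pycnocline.

76–81 m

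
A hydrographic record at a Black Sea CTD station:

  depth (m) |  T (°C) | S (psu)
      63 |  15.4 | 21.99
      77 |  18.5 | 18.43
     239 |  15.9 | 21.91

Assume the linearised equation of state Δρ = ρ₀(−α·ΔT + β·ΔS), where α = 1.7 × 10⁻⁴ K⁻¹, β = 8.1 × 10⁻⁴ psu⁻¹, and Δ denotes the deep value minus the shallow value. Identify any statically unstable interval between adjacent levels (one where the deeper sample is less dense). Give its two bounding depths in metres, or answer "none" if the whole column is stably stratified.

63–77 m

Evaluate Δρ/ρ₀ = −αΔT + βΔS across each adjacent pair:
  63–77 m: −αΔT+βΔS = −(1.7 × 10⁻⁴)(+3.1)+(8.1 × 10⁻⁴)(-3.56) = -3.4 × 10⁻³ → UNSTABLE
  77–239 m: −αΔT+βΔS = −(1.7 × 10⁻⁴)(-2.6)+(8.1 × 10⁻⁴)(+3.48) = 3.3 × 10⁻³ → stable
The 63–77 m interval has Δρ < 0: lighter water underlies denser water.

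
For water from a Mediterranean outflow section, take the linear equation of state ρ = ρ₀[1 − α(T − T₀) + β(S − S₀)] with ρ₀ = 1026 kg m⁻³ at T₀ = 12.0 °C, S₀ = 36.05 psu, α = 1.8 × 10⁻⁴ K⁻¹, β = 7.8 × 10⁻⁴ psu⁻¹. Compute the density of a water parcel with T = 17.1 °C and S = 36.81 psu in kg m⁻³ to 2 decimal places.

T − T₀ = +5.1 K, S − S₀ = +0.76 psu.
Bracket = 1 − α·(+5.1) + β·(+0.76) = 1 + (-3.252 × 10⁻⁴) = 0.9996748.
ρ = 1026 × 0.9996748 = 1025.67 kg m⁻³.

1025.67 kg m⁻³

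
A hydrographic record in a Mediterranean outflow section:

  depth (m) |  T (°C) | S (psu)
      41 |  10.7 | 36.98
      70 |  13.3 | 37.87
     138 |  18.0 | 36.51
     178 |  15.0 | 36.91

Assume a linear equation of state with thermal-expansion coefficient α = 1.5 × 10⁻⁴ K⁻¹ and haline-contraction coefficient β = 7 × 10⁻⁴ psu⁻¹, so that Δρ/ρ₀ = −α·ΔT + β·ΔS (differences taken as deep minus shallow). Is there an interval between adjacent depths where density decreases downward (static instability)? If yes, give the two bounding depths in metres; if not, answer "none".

Evaluate Δρ/ρ₀ = −αΔT + βΔS across each adjacent pair:
  41–70 m: −αΔT+βΔS = −(1.5 × 10⁻⁴)(+2.6)+(7 × 10⁻⁴)(+0.89) = 2.3 × 10⁻⁴ → stable
  70–138 m: −αΔT+βΔS = −(1.5 × 10⁻⁴)(+4.7)+(7 × 10⁻⁴)(-1.36) = -1.7 × 10⁻³ → UNSTABLE
  138–178 m: −αΔT+βΔS = −(1.5 × 10⁻⁴)(-3.0)+(7 × 10⁻⁴)(+0.40) = 7.3 × 10⁻⁴ → stable
The 70–138 m interval has Δρ < 0: lighter water underlies denser water.

70–138 m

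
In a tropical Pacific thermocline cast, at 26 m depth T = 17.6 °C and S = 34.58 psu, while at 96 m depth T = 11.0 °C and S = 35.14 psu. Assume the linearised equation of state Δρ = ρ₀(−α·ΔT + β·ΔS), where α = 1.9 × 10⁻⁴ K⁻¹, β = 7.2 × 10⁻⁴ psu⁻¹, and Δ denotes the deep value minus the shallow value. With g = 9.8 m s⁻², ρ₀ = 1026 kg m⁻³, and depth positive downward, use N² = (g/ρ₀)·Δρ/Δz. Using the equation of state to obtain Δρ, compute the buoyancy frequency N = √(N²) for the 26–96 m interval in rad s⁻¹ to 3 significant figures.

0.0152 rad s⁻¹

ΔT = -6.6 K, ΔS = +0.56 psu (deep − shallow).
Δρ/ρ₀ = −αΔT + βΔS = 1.254 × 10⁻³ + 4.032 × 10⁻⁴ = 1.6572 × 10⁻³, so Δρ ≈ 1.700 kg m⁻³.
N² = (g/ρ₀)·Δρ/Δz = g·(Δρ/ρ₀)/Δz = 9.8 × 1.6572 × 10⁻³ / 70 = 2.3201 × 10⁻⁴ s⁻².
N = √(2.3201 × 10⁻⁴) = 0.015232 rad s⁻¹ ≈ 0.0152 rad s⁻¹.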